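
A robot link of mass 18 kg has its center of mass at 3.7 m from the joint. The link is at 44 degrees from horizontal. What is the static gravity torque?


tau = m*g*L*cos(angle)
= 18 * 9.81 * 3.7 * cos(44 deg)
= 18 * 9.81 * 3.7 * 0.7193
= 469.9778 Nm


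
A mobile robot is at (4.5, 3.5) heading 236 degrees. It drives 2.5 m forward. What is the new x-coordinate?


x_new = x0 + d*cos(theta)
= 4.5 + 2.5*cos(236)
= 4.5 + -1.398
= 3.102


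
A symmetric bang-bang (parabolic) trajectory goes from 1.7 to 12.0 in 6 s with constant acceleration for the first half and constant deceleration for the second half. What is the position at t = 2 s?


Symmetric rest-to-rest: each phase covers (pf-p0)/2 in time T/2. 0.5*a*(T/2)^2 = (pf-p0)/2 => a = 4*(pf-p0)/T^2
a = 4*(12.0-1.7)/6^2 = 1.1444
t = 2 is in the acceleration phase (t <= T/2).
p = p0 + 0.5*a*t^2 = 1.7 + 0.5*1.1444*2^2
= 3.9889


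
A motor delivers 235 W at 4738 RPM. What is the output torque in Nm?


omega = 4738 * 2*pi/60 = 496.1622 rad/s
tau = P / omega = 235 / 496.1622
= 0.4736 Nm


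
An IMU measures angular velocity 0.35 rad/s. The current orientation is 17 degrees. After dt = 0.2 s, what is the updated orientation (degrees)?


delta_theta = w * dt = 0.35 * 0.2 = 0.07 rad
= 4.0107 deg
theta_new = 17 + 4.0107 = 21.0107 deg


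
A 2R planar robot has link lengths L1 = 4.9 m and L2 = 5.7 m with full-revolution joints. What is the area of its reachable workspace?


r_max = L1 + L2 = 10.6 m
r_min = |L1 - L2| = 0.8 m
Area = pi*(r_max^2 - r_min^2)
= pi*(112.36 - 0.64)
= pi * 111.72
= 350.9787 m^2


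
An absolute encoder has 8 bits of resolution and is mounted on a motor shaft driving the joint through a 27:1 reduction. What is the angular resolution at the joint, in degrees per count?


counts = 2^8 = 256
effective counts at joint = 256 * 27 = 6912
resolution = 360 / 6912
= 0.0521 deg/count


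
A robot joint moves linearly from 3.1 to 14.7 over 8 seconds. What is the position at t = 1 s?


s = t/T = 1/8 = 0.125
p(t) = p0 + (pf-p0)*s
= 3.1 + (14.7 - 3.1) * 0.125
= 4.55


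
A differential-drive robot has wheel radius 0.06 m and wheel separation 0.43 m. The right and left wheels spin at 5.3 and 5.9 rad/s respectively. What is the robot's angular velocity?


vR = r*wR = 0.06*5.3 = 0.318 m/s
vL = r*wL = 0.06*5.9 = 0.354 m/s
v = (vR+vL)/2 = 0.336 m/s
omega = (vR-vL)/L = -0.0837 rad/s
angular velocity = -0.0837 rad/s


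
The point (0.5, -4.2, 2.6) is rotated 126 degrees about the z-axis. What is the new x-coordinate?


Rotation about z-axis: x' = x*cos(theta) - y*sin(theta)
= 0.5 * -0.5878 - -4.2 * 0.809
= 3.104


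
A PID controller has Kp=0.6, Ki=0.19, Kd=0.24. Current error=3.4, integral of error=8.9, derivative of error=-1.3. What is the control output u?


u = Kp*e + Ki*int(e) + Kd*de/dt
= 0.6*3.4 + 0.19*8.9 + 0.24*(-1.3)
= 2.04 + 1.691 + -0.312
= 3.419


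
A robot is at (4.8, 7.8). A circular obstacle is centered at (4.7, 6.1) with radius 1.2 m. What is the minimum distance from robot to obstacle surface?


center_dist = sqrt((4.8-4.7)^2 + (7.8-6.1)^2)
= sqrt(0.01 + 2.89)
= 1.7029
min_dist = center_dist - radius = 1.7029 - 1.2 = 0.5029 m


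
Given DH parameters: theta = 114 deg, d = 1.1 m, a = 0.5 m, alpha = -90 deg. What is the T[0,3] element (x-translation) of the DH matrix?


T[0,3] = a * cos(theta)
= 0.5 * cos(114 deg)
= 0.5 * -0.4067
= -0.2034


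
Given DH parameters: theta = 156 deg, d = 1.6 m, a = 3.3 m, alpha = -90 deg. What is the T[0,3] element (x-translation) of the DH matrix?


T[0,3] = a * cos(theta)
= 3.3 * cos(156 deg)
= 3.3 * -0.9135
= -3.0147


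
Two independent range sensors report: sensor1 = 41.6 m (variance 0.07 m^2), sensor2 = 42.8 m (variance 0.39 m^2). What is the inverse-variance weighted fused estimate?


w1 = (1/var1) / (1/var1 + 1/var2)
   = 14.2857 / (14.2857 + 2.5641) = 0.8478
w2 = 1 - w1 = 0.1522
fused = w1*s1 + w2*s2 = 35.2696 + 6.513
= 41.7826 m


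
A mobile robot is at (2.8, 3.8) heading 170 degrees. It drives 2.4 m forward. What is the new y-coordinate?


y_new = y0 + d*sin(theta)
= 3.8 + 2.4*sin(170)
= 3.8 + 0.4168
= 4.2168


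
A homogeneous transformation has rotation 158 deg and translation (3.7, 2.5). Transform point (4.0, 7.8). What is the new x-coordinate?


x' = cos(theta)*px - sin(theta)*py + tx
= -0.9272*4.0 - 0.3746*7.8 + 3.7
= -2.9307


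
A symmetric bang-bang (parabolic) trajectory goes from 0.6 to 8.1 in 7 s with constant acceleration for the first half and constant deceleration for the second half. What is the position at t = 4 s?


Symmetric rest-to-rest: each phase covers (pf-p0)/2 in time T/2. 0.5*a*(T/2)^2 = (pf-p0)/2 => a = 4*(pf-p0)/T^2
a = 4*(8.1-0.6)/7^2 = 0.6122
t = 4 is in the deceleration phase (t > T/2).
p = pf - 0.5*a*(T-t)^2 = 8.1 - 0.5*0.6122*3^2
= 5.3449


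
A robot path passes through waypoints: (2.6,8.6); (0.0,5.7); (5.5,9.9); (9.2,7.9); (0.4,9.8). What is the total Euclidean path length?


Segment lengths:
  seg1 = sqrt((-2.6)^2 + (-2.9)^2) = 3.8949
  seg2 = sqrt((5.5)^2 + (4.2)^2) = 6.9203
  seg3 = sqrt((3.7)^2 + (-2.0)^2) = 4.2059
  seg4 = sqrt((-8.8)^2 + (1.9)^2) = 9.0028
Total = 24.0239


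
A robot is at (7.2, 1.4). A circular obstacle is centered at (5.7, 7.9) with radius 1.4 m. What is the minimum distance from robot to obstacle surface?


center_dist = sqrt((7.2-5.7)^2 + (1.4-7.9)^2)
= sqrt(2.25 + 42.25)
= 6.6708
min_dist = center_dist - radius = 6.6708 - 1.4 = 5.2708 m


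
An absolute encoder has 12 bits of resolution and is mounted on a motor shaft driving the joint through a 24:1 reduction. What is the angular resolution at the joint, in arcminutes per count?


counts = 2^12 = 4096
effective counts at joint = 4096 * 24 = 98304
resolution = 360*60 / 98304
= 0.2197 arcmin/count


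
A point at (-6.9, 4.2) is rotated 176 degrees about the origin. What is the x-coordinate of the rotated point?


x' = x*cos(theta) - y*sin(theta)
cos(176 deg) = -0.9976, sin(176 deg) = 0.0698
x' = -6.9 * -0.9976 - 4.2 * 0.0698
= 6.8832 - 0.293
= 6.5902


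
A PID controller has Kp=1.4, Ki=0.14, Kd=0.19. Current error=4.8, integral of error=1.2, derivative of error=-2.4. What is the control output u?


u = Kp*e + Ki*int(e) + Kd*de/dt
= 1.4*4.8 + 0.14*1.2 + 0.19*(-2.4)
= 6.72 + 0.168 + -0.456
= 6.432


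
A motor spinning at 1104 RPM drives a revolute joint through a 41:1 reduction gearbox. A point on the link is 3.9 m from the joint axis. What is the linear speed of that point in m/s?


omega_motor = 1104 * 2*pi/60 = 115.6106 rad/s
omega_joint = omega_motor / 41 = 2.8198 rad/s
v = omega_joint * r = 2.8198 * 3.9
= 10.9971 m/s


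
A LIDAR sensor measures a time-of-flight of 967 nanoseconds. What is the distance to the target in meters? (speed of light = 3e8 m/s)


tof = 967 ns = 9.67e-07 s
dist = c * tof / 2
= 3e8 * 9.67e-07 / 2
= 145.05 m


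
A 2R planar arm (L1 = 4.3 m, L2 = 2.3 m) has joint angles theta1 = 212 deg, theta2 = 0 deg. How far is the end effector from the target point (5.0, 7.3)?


End effector via forward kinematics:
x = L1*cos(t1) + L2*cos(t1+t2) = -5.5971
y = L1*sin(t1) + L2*sin(t1+t2) = -3.4975
Distance to target:
d = sqrt((5.0 - -5.5971)^2 + (7.3 - -3.4975)^2)
= sqrt(112.2989 + 116.5853)
= 15.1289 m


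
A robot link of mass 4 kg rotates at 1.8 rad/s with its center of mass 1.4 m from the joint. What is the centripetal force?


F = m * omega^2 * r
= 4 * 1.8^2 * 1.4
= 4 * 3.24 * 1.4
= 18.144 N


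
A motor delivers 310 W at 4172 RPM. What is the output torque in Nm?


omega = 4172 * 2*pi/60 = 436.8908 rad/s
tau = P / omega = 310 / 436.8908
= 0.7096 Nm


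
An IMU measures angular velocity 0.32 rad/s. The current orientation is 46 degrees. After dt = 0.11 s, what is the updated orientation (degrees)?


delta_theta = w * dt = 0.32 * 0.11 = 0.0352 rad
= 2.0168 deg
theta_new = 46 + 2.0168 = 48.0168 deg


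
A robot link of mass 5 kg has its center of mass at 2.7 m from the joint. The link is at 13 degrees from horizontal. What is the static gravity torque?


tau = m*g*L*cos(angle)
= 5 * 9.81 * 2.7 * cos(13 deg)
= 5 * 9.81 * 2.7 * 0.9744
= 129.0407 Nm


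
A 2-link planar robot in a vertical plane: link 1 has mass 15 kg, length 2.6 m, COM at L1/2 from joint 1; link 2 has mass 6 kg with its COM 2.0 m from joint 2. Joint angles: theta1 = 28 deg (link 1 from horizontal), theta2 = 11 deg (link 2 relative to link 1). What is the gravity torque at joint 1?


Horizontal distance from joint 1 to link-1 COM:
  x_c1 = (L1/2)*cos(t1) = 1.3 * 0.8829 = 1.1478 m
Horizontal distance from joint 1 to link-2 COM:
  x_c2 = L1*cos(t1) + Lc2*cos(t1+t2)
       = 2.6*0.8829 + 2.0*0.7771 = 3.85 m
tau1 = m1*g*x_c1 + m2*g*x_c2
     = 15*9.81*1.1478 + 6*9.81*3.85
     = 168.9035 + 226.6084
     = 395.5119 Nm


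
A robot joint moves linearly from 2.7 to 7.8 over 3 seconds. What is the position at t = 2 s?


s = t/T = 2/3 = 0.6667
p(t) = p0 + (pf-p0)*s
= 2.7 + (7.8 - 2.7) * 0.6667
= 6.1


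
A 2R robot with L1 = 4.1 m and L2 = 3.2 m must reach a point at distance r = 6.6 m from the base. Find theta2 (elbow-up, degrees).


cos(theta2) = (r^2 - L1^2 - L2^2) / (2*L1*L2)
cos(theta2) = (43.56 - 16.81 - 10.24) / 26.24
cos(theta2) = 0.629192
theta2 = 51.0095 degrees


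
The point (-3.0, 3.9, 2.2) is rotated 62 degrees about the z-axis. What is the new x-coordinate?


Rotation about z-axis: x' = x*cos(theta) - y*sin(theta)
= -3.0 * 0.4695 - 3.9 * 0.8829
= -4.8519


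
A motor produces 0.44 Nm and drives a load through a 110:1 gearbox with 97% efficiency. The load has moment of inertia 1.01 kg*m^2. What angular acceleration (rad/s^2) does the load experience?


tau_out = tau_motor * N * eta
= 0.44 * 110 * 0.97 = 46.948 Nm
alpha = tau_out / I = 46.948 / 1.01
= 46.4832 rad/s^2


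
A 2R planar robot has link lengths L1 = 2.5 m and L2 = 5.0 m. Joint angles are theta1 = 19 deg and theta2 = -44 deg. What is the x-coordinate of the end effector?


Convert angles to radians: theta1 = 0.3316, theta2 = -0.7679
x = L1*cos(theta1) + L2*cos(theta1+theta2)
x = 2.3638 + 4.5315
x = 6.8953


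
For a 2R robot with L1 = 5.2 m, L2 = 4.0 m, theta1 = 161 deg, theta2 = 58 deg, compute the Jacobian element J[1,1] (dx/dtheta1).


J[1,1] = -L1*sin(t1) - L2*sin(t1+t2)
= -5.2*sin(161) - 4.0*sin(219)
= 0.8243


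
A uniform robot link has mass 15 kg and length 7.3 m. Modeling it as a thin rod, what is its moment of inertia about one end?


I = (1/3) * m * L^2
= (1/3) * 15 * 7.3^2
= 0.333333 * 15 * 53.29
= 266.45 kg*m^2


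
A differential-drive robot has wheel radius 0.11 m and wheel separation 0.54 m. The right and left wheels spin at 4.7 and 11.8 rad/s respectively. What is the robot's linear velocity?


vR = r*wR = 0.11*4.7 = 0.517 m/s
vL = r*wL = 0.11*11.8 = 1.298 m/s
v = (vR+vL)/2 = 0.9075 m/s
omega = (vR-vL)/L = -1.4463 rad/s
linear velocity = 0.9075 m/s


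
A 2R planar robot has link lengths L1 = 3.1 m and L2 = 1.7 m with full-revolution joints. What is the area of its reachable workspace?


r_max = L1 + L2 = 4.8 m
r_min = |L1 - L2| = 1.4 m
Area = pi*(r_max^2 - r_min^2)
= pi*(23.04 - 1.96)
= pi * 21.08
= 66.2248 m^2


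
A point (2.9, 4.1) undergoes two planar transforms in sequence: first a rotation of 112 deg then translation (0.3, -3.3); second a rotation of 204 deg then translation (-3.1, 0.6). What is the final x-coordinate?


After transform 1:
x1 = cos(112)*2.9 - sin(112)*4.1 + 0.3 = -4.5878
y1 = sin(112)*2.9 + cos(112)*4.1 + -3.3 = -2.1471
After transform 2:
x2 = cos(204)*-4.5878 - sin(204)*-2.1471 + -3.1
= 0.2179


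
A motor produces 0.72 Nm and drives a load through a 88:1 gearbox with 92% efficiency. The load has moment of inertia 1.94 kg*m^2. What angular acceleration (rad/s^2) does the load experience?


tau_out = tau_motor * N * eta
= 0.72 * 88 * 0.92 = 58.2912 Nm
alpha = tau_out / I = 58.2912 / 1.94
= 30.047 rad/s^2


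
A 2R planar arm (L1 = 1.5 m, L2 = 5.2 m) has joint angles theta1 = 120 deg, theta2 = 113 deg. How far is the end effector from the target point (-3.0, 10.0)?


End effector via forward kinematics:
x = L1*cos(t1) + L2*cos(t1+t2) = -3.8794
y = L1*sin(t1) + L2*sin(t1+t2) = -2.8539
Distance to target:
d = sqrt((-3.0 - -3.8794)^2 + (10.0 - -2.8539)^2)
= sqrt(0.7734 + 165.2219)
= 12.8839 m


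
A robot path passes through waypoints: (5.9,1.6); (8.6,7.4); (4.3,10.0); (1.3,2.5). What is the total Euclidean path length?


Segment lengths:
  seg1 = sqrt((2.7)^2 + (5.8)^2) = 6.3977
  seg2 = sqrt((-4.3)^2 + (2.6)^2) = 5.0249
  seg3 = sqrt((-3.0)^2 + (-7.5)^2) = 8.0777
Total = 19.5003


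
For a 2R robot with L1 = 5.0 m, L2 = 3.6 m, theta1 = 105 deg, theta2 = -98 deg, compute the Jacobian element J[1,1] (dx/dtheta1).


J[1,1] = -L1*sin(t1) - L2*sin(t1+t2)
= -5.0*sin(105) - 3.6*sin(7)
= -5.2684


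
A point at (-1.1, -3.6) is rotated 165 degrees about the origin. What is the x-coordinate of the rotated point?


x' = x*cos(theta) - y*sin(theta)
cos(165 deg) = -0.9659, sin(165 deg) = 0.2588
x' = -1.1 * -0.9659 - -3.6 * 0.2588
= 1.0625 - -0.9317
= 1.9943


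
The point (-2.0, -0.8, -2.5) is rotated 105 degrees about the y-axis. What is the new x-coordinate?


Rotation about y-axis: x' = x*cos(theta) + z*sin(theta)
= -2.0 * -0.2588 + -2.5 * 0.9659
= -1.8972


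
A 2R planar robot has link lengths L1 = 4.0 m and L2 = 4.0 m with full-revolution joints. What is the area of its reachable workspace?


r_max = L1 + L2 = 8.0 m
r_min = |L1 - L2| = 0.0 m
Area = pi*(r_max^2 - r_min^2)
= pi*(64.0 - 0.0)
= pi * 64.0
= 201.0619 m^2


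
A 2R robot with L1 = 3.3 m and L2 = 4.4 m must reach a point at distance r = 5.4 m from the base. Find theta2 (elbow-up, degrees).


cos(theta2) = (r^2 - L1^2 - L2^2) / (2*L1*L2)
cos(theta2) = (29.16 - 10.89 - 19.36) / 29.04
cos(theta2) = -0.037534
theta2 = 92.1511 degrees


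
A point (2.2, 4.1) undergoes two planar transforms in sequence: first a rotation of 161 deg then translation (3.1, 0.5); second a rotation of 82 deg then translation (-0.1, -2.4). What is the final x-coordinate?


After transform 1:
x1 = cos(161)*2.2 - sin(161)*4.1 + 3.1 = -0.315
y1 = sin(161)*2.2 + cos(161)*4.1 + 0.5 = -2.6604
After transform 2:
x2 = cos(82)*-0.315 - sin(82)*-2.6604 + -0.1
= 2.4907


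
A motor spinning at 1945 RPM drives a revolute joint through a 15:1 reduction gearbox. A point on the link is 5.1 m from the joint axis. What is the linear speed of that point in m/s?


omega_motor = 1945 * 2*pi/60 = 203.6799 rad/s
omega_joint = omega_motor / 15 = 13.5787 rad/s
v = omega_joint * r = 13.5787 * 5.1
= 69.2512 m/s


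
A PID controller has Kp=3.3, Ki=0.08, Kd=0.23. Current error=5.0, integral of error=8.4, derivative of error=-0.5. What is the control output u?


u = Kp*e + Ki*int(e) + Kd*de/dt
= 3.3*5.0 + 0.08*8.4 + 0.23*(-0.5)
= 16.5 + 0.672 + -0.115
= 17.057


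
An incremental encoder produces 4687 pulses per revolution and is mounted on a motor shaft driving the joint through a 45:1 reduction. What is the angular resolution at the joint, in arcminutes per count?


counts per rev = 4687
effective counts at joint = 4687 * 45 = 210915
resolution = 360*60 / 210915
= 0.1024 arcmin/count


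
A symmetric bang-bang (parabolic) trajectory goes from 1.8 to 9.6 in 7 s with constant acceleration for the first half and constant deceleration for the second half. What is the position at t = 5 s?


Symmetric rest-to-rest: each phase covers (pf-p0)/2 in time T/2. 0.5*a*(T/2)^2 = (pf-p0)/2 => a = 4*(pf-p0)/T^2
a = 4*(9.6-1.8)/7^2 = 0.6367
t = 5 is in the deceleration phase (t > T/2).
p = pf - 0.5*a*(T-t)^2 = 9.6 - 0.5*0.6367*2^2
= 8.3265


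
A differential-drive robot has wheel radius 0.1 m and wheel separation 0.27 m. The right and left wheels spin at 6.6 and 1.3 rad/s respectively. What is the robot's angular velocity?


vR = r*wR = 0.1*6.6 = 0.66 m/s
vL = r*wL = 0.1*1.3 = 0.13 m/s
v = (vR+vL)/2 = 0.395 m/s
omega = (vR-vL)/L = 1.963 rad/s
angular velocity = 1.963 rad/s


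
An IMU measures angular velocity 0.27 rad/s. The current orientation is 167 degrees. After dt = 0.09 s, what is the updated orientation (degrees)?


delta_theta = w * dt = 0.27 * 0.09 = 0.0243 rad
= 1.3923 deg
theta_new = 167 + 1.3923 = 168.3923 deg


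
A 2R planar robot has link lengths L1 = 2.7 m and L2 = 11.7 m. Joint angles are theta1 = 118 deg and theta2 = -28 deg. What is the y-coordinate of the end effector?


Convert angles to radians: theta1 = 2.0595, theta2 = -0.4887
y = L1*sin(theta1) + L2*sin(theta1+theta2)
y = 2.384 + 11.7
y = 14.084


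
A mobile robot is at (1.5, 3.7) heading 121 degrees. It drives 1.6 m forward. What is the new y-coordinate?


y_new = y0 + d*sin(theta)
= 3.7 + 1.6*sin(121)
= 3.7 + 1.3715
= 5.0715


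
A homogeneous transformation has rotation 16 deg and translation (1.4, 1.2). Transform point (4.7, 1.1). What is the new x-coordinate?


x' = cos(theta)*px - sin(theta)*py + tx
= 0.9613*4.7 - 0.2756*1.1 + 1.4
= 5.6147


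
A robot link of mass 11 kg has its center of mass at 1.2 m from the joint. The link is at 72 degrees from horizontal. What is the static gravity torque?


tau = m*g*L*cos(angle)
= 11 * 9.81 * 1.2 * cos(72 deg)
= 11 * 9.81 * 1.2 * 0.309
= 40.0152 Nm


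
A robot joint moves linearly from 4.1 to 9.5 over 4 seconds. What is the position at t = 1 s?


s = t/T = 1/4 = 0.25
p(t) = p0 + (pf-p0)*s
= 4.1 + (9.5 - 4.1) * 0.25
= 5.45


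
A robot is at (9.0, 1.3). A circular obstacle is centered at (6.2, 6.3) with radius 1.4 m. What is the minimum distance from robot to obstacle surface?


center_dist = sqrt((9.0-6.2)^2 + (1.3-6.3)^2)
= sqrt(7.84 + 25.0)
= 5.7306
min_dist = center_dist - radius = 5.7306 - 1.4 = 4.3306 m


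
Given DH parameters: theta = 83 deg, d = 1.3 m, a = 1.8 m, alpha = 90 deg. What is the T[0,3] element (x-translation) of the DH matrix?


T[0,3] = a * cos(theta)
= 1.8 * cos(83 deg)
= 1.8 * 0.1219
= 0.2194


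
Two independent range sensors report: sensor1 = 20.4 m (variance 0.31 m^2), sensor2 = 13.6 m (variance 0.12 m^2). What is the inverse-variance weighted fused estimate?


w1 = (1/var1) / (1/var1 + 1/var2)
   = 3.2258 / (3.2258 + 8.3333) = 0.2791
w2 = 1 - w1 = 0.7209
fused = w1*s1 + w2*s2 = 5.693 + 9.8047
= 15.4977 m


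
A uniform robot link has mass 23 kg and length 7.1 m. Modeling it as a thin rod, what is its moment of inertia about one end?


I = (1/3) * m * L^2
= (1/3) * 23 * 7.1^2
= 0.333333 * 23 * 50.41
= 386.4767 kg*m^2


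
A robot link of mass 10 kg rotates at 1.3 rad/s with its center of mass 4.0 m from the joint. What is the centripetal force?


F = m * omega^2 * r
= 10 * 1.3^2 * 4.0
= 10 * 1.69 * 4.0
= 67.6 N


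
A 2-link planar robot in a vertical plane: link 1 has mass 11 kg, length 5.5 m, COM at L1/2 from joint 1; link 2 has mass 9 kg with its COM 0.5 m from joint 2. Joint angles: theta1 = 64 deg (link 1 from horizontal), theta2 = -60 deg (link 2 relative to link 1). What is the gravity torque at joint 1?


Horizontal distance from joint 1 to link-1 COM:
  x_c1 = (L1/2)*cos(t1) = 2.75 * 0.4384 = 1.2055 m
Horizontal distance from joint 1 to link-2 COM:
  x_c2 = L1*cos(t1) + Lc2*cos(t1+t2)
       = 5.5*0.4384 + 0.5*0.9976 = 2.9098 m
tau1 = m1*g*x_c1 + m2*g*x_c2
     = 11*9.81*1.2055 + 9*9.81*2.9098
     = 130.0877 + 256.9083
     = 386.996 Nm


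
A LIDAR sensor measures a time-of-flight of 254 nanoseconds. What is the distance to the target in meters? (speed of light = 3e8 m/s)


tof = 254 ns = 2.54e-07 s
dist = c * tof / 2
= 3e8 * 2.54e-07 / 2
= 38.1 m


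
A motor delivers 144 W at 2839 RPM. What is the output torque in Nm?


omega = 2839 * 2*pi/60 = 297.2994 rad/s
tau = P / omega = 144 / 297.2994
= 0.4844 Nm


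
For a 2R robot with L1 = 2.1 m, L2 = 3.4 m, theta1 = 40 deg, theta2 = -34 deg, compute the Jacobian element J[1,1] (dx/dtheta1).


J[1,1] = -L1*sin(t1) - L2*sin(t1+t2)
= -2.1*sin(40) - 3.4*sin(6)
= -1.7053


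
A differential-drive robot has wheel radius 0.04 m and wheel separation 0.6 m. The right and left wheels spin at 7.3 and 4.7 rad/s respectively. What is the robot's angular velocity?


vR = r*wR = 0.04*7.3 = 0.292 m/s
vL = r*wL = 0.04*4.7 = 0.188 m/s
v = (vR+vL)/2 = 0.24 m/s
omega = (vR-vL)/L = 0.1733 rad/s
angular velocity = 0.1733 rad/s


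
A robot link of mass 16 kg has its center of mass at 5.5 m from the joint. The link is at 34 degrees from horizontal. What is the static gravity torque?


tau = m*g*L*cos(angle)
= 16 * 9.81 * 5.5 * cos(34 deg)
= 16 * 9.81 * 5.5 * 0.829
= 715.6916 Nm


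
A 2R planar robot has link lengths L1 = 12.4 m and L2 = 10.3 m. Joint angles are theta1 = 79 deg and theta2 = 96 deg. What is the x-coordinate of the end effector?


Convert angles to radians: theta1 = 1.3788, theta2 = 1.6755
x = L1*cos(theta1) + L2*cos(theta1+theta2)
x = 2.366 + -10.2608
x = -7.8948


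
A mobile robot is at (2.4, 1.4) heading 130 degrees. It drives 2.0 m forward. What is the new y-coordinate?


y_new = y0 + d*sin(theta)
= 1.4 + 2.0*sin(130)
= 1.4 + 1.5321
= 2.9321


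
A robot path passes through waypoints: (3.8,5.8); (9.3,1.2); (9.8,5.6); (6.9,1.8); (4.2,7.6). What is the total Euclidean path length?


Segment lengths:
  seg1 = sqrt((5.5)^2 + (-4.6)^2) = 7.1701
  seg2 = sqrt((0.5)^2 + (4.4)^2) = 4.4283
  seg3 = sqrt((-2.9)^2 + (-3.8)^2) = 4.7802
  seg4 = sqrt((-2.7)^2 + (5.8)^2) = 6.3977
Total = 22.7762


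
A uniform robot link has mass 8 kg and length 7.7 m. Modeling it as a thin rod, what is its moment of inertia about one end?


I = (1/3) * m * L^2
= (1/3) * 8 * 7.7^2
= 0.333333 * 8 * 59.29
= 158.1067 kg*m^2


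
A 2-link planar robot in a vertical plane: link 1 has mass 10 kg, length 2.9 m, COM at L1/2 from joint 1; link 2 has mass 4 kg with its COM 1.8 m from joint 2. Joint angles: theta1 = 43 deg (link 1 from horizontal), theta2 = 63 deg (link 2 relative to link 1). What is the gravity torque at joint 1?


Horizontal distance from joint 1 to link-1 COM:
  x_c1 = (L1/2)*cos(t1) = 1.45 * 0.7314 = 1.0605 m
Horizontal distance from joint 1 to link-2 COM:
  x_c2 = L1*cos(t1) + Lc2*cos(t1+t2)
       = 2.9*0.7314 + 1.8*-0.2756 = 1.6248 m
tau1 = m1*g*x_c1 + m2*g*x_c2
     = 10*9.81*1.0605 + 4*9.81*1.6248
     = 104.0314 + 63.7563
     = 167.7877 Nm


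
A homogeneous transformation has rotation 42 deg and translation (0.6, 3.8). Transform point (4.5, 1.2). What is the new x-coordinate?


x' = cos(theta)*px - sin(theta)*py + tx
= 0.7431*4.5 - 0.6691*1.2 + 0.6
= 3.1412


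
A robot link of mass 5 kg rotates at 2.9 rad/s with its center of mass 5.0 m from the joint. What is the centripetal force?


F = m * omega^2 * r
= 5 * 2.9^2 * 5.0
= 5 * 8.41 * 5.0
= 210.25 N


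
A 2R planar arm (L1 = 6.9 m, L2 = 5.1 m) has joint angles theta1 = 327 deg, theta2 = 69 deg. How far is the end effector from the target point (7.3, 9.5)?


End effector via forward kinematics:
x = L1*cos(t1) + L2*cos(t1+t2) = 9.9128
y = L1*sin(t1) + L2*sin(t1+t2) = -0.7603
Distance to target:
d = sqrt((7.3 - 9.9128)^2 + (9.5 - -0.7603)^2)
= sqrt(6.8268 + 105.2738)
= 10.5878 m


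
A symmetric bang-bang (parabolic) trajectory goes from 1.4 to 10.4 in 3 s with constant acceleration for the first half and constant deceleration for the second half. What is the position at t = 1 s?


Symmetric rest-to-rest: each phase covers (pf-p0)/2 in time T/2. 0.5*a*(T/2)^2 = (pf-p0)/2 => a = 4*(pf-p0)/T^2
a = 4*(10.4-1.4)/3^2 = 4.0
t = 1 is in the acceleration phase (t <= T/2).
p = p0 + 0.5*a*t^2 = 1.4 + 0.5*4.0*1^2
= 3.4


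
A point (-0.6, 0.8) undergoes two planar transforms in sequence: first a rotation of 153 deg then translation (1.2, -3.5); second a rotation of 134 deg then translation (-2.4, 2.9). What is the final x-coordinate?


After transform 1:
x1 = cos(153)*-0.6 - sin(153)*0.8 + 1.2 = 1.3714
y1 = sin(153)*-0.6 + cos(153)*0.8 + -3.5 = -4.4852
After transform 2:
x2 = cos(134)*1.3714 - sin(134)*-4.4852 + -2.4
= -0.1263


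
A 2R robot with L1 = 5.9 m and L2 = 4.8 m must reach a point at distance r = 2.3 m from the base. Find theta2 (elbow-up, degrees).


cos(theta2) = (r^2 - L1^2 - L2^2) / (2*L1*L2)
cos(theta2) = (5.29 - 34.81 - 23.04) / 56.64
cos(theta2) = -0.927966
theta2 = 158.12 degrees


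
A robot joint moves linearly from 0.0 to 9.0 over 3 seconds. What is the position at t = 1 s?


s = t/T = 1/3 = 0.3333
p(t) = p0 + (pf-p0)*s
= 0.0 + (9.0 - 0.0) * 0.3333
= 3.0


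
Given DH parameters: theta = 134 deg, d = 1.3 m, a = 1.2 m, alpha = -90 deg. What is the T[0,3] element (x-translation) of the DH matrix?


T[0,3] = a * cos(theta)
= 1.2 * cos(134 deg)
= 1.2 * -0.6947
= -0.8336


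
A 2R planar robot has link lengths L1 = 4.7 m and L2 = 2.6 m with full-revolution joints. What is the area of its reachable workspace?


r_max = L1 + L2 = 7.3 m
r_min = |L1 - L2| = 2.1 m
Area = pi*(r_max^2 - r_min^2)
= pi*(53.29 - 4.41)
= pi * 48.88
= 153.561 m^2


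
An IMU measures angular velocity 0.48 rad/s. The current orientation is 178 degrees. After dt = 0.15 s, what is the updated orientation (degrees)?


delta_theta = w * dt = 0.48 * 0.15 = 0.072 rad
= 4.1253 deg
theta_new = 178 + 4.1253 = 182.1253 deg


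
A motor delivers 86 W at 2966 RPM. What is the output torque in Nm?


omega = 2966 * 2*pi/60 = 310.5988 rad/s
tau = P / omega = 86 / 310.5988
= 0.2769 Nm


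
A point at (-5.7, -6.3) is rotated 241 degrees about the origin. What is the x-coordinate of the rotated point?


x' = x*cos(theta) - y*sin(theta)
cos(241 deg) = -0.4848, sin(241 deg) = -0.8746
x' = -5.7 * -0.4848 - -6.3 * -0.8746
= 2.7634 - 5.5101
= -2.7467


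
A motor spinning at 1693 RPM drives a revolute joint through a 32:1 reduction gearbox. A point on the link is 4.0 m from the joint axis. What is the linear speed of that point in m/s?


omega_motor = 1693 * 2*pi/60 = 177.2905 rad/s
omega_joint = omega_motor / 32 = 5.5403 rad/s
v = omega_joint * r = 5.5403 * 4.0
= 22.1613 m/s


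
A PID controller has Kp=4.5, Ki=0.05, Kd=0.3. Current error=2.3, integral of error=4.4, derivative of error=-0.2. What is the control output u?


u = Kp*e + Ki*int(e) + Kd*de/dt
= 4.5*2.3 + 0.05*4.4 + 0.3*(-0.2)
= 10.35 + 0.22 + -0.06
= 10.51


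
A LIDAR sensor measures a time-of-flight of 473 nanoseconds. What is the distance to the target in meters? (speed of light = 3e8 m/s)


tof = 473 ns = 4.73e-07 s
dist = c * tof / 2
= 3e8 * 4.73e-07 / 2
= 70.95 m


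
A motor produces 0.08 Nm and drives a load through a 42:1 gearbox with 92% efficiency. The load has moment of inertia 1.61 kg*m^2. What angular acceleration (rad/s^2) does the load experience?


tau_out = tau_motor * N * eta
= 0.08 * 42 * 0.92 = 3.0912 Nm
alpha = tau_out / I = 3.0912 / 1.61
= 1.92 rad/s^2


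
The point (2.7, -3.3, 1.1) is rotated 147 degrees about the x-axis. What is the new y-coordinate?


Rotation about x-axis: y' = y*cos(theta) - z*sin(theta)
= -3.3 * -0.8387 - 1.1 * 0.5446
= 2.1685


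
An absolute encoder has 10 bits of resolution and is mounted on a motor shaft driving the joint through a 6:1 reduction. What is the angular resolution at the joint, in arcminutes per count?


counts = 2^10 = 1024
effective counts at joint = 1024 * 6 = 6144
resolution = 360*60 / 6144
= 3.5156 arcmin/count


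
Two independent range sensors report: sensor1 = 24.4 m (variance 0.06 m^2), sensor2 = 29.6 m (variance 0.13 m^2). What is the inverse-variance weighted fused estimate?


w1 = (1/var1) / (1/var1 + 1/var2)
   = 16.6667 / (16.6667 + 7.6923) = 0.6842
w2 = 1 - w1 = 0.3158
fused = w1*s1 + w2*s2 = 16.6947 + 9.3474
= 26.0421 m


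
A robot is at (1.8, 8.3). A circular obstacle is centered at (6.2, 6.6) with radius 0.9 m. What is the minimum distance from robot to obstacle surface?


center_dist = sqrt((1.8-6.2)^2 + (8.3-6.6)^2)
= sqrt(19.36 + 2.89)
= 4.717
min_dist = center_dist - radius = 4.717 - 0.9 = 3.817 m


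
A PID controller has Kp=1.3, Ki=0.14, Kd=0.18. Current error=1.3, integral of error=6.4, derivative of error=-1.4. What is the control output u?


u = Kp*e + Ki*int(e) + Kd*de/dt
= 1.3*1.3 + 0.14*6.4 + 0.18*(-1.4)
= 1.69 + 0.896 + -0.252
= 2.334


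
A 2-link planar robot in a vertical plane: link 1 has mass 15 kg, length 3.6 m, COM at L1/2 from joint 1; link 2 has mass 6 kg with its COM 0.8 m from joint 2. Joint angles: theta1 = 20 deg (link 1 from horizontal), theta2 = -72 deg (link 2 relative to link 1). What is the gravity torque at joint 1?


Horizontal distance from joint 1 to link-1 COM:
  x_c1 = (L1/2)*cos(t1) = 1.8 * 0.9397 = 1.6914 m
Horizontal distance from joint 1 to link-2 COM:
  x_c2 = L1*cos(t1) + Lc2*cos(t1+t2)
       = 3.6*0.9397 + 0.8*0.6157 = 3.8754 m
tau1 = m1*g*x_c1 + m2*g*x_c2
     = 15*9.81*1.6914 + 6*9.81*3.8754
     = 248.8964 + 228.1074
     = 477.0038 Nm


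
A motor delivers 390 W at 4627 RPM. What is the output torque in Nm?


omega = 4627 * 2*pi/60 = 484.5383 rad/s
tau = P / omega = 390 / 484.5383
= 0.8049 Nm


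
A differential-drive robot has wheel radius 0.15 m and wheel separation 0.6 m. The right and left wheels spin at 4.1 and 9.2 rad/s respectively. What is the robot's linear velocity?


vR = r*wR = 0.15*4.1 = 0.615 m/s
vL = r*wL = 0.15*9.2 = 1.38 m/s
v = (vR+vL)/2 = 0.9975 m/s
omega = (vR-vL)/L = -1.275 rad/s
linear velocity = 0.9975 m/s


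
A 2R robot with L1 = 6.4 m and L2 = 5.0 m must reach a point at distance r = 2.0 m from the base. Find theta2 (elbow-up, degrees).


cos(theta2) = (r^2 - L1^2 - L2^2) / (2*L1*L2)
cos(theta2) = (4.0 - 40.96 - 25.0) / 64.0
cos(theta2) = -0.968125
theta2 = 165.4948 degrees


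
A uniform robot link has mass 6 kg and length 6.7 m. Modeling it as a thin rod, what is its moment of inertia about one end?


I = (1/3) * m * L^2
= (1/3) * 6 * 6.7^2
= 0.333333 * 6 * 44.89
= 89.78 kg*m^2


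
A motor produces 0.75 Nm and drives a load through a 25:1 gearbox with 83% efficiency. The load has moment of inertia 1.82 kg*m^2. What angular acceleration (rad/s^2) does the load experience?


tau_out = tau_motor * N * eta
= 0.75 * 25 * 0.83 = 15.5625 Nm
alpha = tau_out / I = 15.5625 / 1.82
= 8.5508 rad/s^2


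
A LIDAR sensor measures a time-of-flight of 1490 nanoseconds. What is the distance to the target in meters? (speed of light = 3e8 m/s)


tof = 1490 ns = 1.49e-06 s
dist = c * tof / 2
= 3e8 * 1.49e-06 / 2
= 223.5 m


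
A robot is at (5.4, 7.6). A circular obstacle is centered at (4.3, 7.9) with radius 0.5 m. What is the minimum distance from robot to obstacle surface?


center_dist = sqrt((5.4-4.3)^2 + (7.6-7.9)^2)
= sqrt(1.21 + 0.09)
= 1.1402
min_dist = center_dist - radius = 1.1402 - 0.5 = 0.6402 m


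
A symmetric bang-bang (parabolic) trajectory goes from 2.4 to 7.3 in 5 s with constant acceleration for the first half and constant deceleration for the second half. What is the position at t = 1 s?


Symmetric rest-to-rest: each phase covers (pf-p0)/2 in time T/2. 0.5*a*(T/2)^2 = (pf-p0)/2 => a = 4*(pf-p0)/T^2
a = 4*(7.3-2.4)/5^2 = 0.784
t = 1 is in the acceleration phase (t <= T/2).
p = p0 + 0.5*a*t^2 = 2.4 + 0.5*0.784*1^2
= 2.792


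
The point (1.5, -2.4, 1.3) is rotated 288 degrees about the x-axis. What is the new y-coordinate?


Rotation about x-axis: y' = y*cos(theta) - z*sin(theta)
= -2.4 * 0.309 - 1.3 * -0.9511
= 0.4947


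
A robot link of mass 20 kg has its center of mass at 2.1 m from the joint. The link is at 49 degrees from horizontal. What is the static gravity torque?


tau = m*g*L*cos(angle)
= 20 * 9.81 * 2.1 * cos(49 deg)
= 20 * 9.81 * 2.1 * 0.6561
= 270.3094 Nm


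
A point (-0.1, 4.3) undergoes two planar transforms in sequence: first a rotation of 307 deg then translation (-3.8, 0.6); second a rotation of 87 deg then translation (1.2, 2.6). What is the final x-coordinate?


After transform 1:
x1 = cos(307)*-0.1 - sin(307)*4.3 + -3.8 = -0.426
y1 = sin(307)*-0.1 + cos(307)*4.3 + 0.6 = 3.2677
After transform 2:
x2 = cos(87)*-0.426 - sin(87)*3.2677 + 1.2
= -2.0855


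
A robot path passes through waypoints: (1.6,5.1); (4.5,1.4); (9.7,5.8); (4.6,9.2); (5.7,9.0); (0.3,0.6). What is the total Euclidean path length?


Segment lengths:
  seg1 = sqrt((2.9)^2 + (-3.7)^2) = 4.7011
  seg2 = sqrt((5.2)^2 + (4.4)^2) = 6.8118
  seg3 = sqrt((-5.1)^2 + (3.4)^2) = 6.1294
  seg4 = sqrt((1.1)^2 + (-0.2)^2) = 1.118
  seg5 = sqrt((-5.4)^2 + (-8.4)^2) = 9.986
Total = 28.7463


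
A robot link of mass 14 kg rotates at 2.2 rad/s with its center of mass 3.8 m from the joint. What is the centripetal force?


F = m * omega^2 * r
= 14 * 2.2^2 * 3.8
= 14 * 4.84 * 3.8
= 257.488 N


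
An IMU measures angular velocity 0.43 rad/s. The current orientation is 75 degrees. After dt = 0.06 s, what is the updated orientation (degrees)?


delta_theta = w * dt = 0.43 * 0.06 = 0.0258 rad
= 1.4782 deg
theta_new = 75 + 1.4782 = 76.4782 deg


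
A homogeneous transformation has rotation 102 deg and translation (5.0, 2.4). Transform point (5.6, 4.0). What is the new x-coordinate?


x' = cos(theta)*px - sin(theta)*py + tx
= -0.2079*5.6 - 0.9781*4.0 + 5.0
= -0.0769


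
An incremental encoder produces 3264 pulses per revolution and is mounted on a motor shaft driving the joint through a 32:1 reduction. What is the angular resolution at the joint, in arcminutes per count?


counts per rev = 3264
effective counts at joint = 3264 * 32 = 104448
resolution = 360*60 / 104448
= 0.2068 arcmin/count


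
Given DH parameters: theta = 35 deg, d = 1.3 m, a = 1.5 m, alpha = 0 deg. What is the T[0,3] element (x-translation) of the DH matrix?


T[0,3] = a * cos(theta)
= 1.5 * cos(35 deg)
= 1.5 * 0.8192
= 1.2287


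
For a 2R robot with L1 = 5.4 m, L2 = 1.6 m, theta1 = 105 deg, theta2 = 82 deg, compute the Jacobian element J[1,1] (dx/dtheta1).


J[1,1] = -L1*sin(t1) - L2*sin(t1+t2)
= -5.4*sin(105) - 1.6*sin(187)
= -5.021


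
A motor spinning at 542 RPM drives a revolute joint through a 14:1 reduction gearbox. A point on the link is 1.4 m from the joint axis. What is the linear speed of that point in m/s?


omega_motor = 542 * 2*pi/60 = 56.7581 rad/s
omega_joint = omega_motor / 14 = 4.0542 rad/s
v = omega_joint * r = 4.0542 * 1.4
= 5.6758 m/s


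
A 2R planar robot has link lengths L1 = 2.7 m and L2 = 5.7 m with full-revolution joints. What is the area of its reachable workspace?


r_max = L1 + L2 = 8.4 m
r_min = |L1 - L2| = 3.0 m
Area = pi*(r_max^2 - r_min^2)
= pi*(70.56 - 9.0)
= pi * 61.56
= 193.3964 m^2


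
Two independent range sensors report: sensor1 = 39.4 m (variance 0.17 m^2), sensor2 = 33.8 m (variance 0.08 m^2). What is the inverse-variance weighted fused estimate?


w1 = (1/var1) / (1/var1 + 1/var2)
   = 5.8824 / (5.8824 + 12.5) = 0.32
w2 = 1 - w1 = 0.68
fused = w1*s1 + w2*s2 = 12.608 + 22.984
= 35.592 m


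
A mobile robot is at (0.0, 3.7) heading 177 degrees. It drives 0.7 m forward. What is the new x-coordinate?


x_new = x0 + d*cos(theta)
= 0.0 + 0.7*cos(177)
= 0.0 + -0.699
= -0.699


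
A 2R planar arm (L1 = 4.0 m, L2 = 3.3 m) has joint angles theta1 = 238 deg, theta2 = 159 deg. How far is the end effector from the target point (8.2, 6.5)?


End effector via forward kinematics:
x = L1*cos(t1) + L2*cos(t1+t2) = 0.5158
y = L1*sin(t1) + L2*sin(t1+t2) = -1.4062
Distance to target:
d = sqrt((8.2 - 0.5158)^2 + (6.5 - -1.4062)^2)
= sqrt(59.0466 + 62.508)
= 11.0252 m


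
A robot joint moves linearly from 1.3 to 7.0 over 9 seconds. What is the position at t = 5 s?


s = t/T = 5/9 = 0.5556
p(t) = p0 + (pf-p0)*s
= 1.3 + (7.0 - 1.3) * 0.5556
= 4.4667


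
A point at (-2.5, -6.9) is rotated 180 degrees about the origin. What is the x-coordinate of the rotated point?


x' = x*cos(theta) - y*sin(theta)
cos(180 deg) = -1.0, sin(180 deg) = 0.0
x' = -2.5 * -1.0 - -6.9 * 0.0
= 2.5 - -0.0
= 2.5


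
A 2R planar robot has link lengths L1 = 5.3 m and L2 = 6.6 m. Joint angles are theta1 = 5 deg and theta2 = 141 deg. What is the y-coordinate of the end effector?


Convert angles to radians: theta1 = 0.0873, theta2 = 2.4609
y = L1*sin(theta1) + L2*sin(theta1+theta2)
y = 0.4619 + 3.6907
y = 4.1526


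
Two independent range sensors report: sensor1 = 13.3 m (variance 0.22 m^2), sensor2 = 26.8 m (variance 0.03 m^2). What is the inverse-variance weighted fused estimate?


w1 = (1/var1) / (1/var1 + 1/var2)
   = 4.5455 / (4.5455 + 33.3333) = 0.12
w2 = 1 - w1 = 0.88
fused = w1*s1 + w2*s2 = 1.596 + 23.584
= 25.18 m


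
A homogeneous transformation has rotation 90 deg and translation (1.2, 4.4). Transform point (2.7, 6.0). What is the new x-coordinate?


x' = cos(theta)*px - sin(theta)*py + tx
= 0.0*2.7 - 1.0*6.0 + 1.2
= -4.8


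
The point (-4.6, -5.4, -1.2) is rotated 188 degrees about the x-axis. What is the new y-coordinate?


Rotation about x-axis: y' = y*cos(theta) - z*sin(theta)
= -5.4 * -0.9903 - -1.2 * -0.1392
= 5.1804


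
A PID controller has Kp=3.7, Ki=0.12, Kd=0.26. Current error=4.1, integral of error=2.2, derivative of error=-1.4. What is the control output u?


u = Kp*e + Ki*int(e) + Kd*de/dt
= 3.7*4.1 + 0.12*2.2 + 0.26*(-1.4)
= 15.17 + 0.264 + -0.364
= 15.07


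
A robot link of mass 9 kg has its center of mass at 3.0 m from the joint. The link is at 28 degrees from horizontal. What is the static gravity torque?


tau = m*g*L*cos(angle)
= 9 * 9.81 * 3.0 * cos(28 deg)
= 9 * 9.81 * 3.0 * 0.8829
= 233.8663 Nm


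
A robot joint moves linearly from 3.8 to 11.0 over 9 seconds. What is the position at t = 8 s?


s = t/T = 8/9 = 0.8889
p(t) = p0 + (pf-p0)*s
= 3.8 + (11.0 - 3.8) * 0.8889
= 10.2


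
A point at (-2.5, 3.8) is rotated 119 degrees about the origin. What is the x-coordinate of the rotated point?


x' = x*cos(theta) - y*sin(theta)
cos(119 deg) = -0.4848, sin(119 deg) = 0.8746
x' = -2.5 * -0.4848 - 3.8 * 0.8746
= 1.212 - 3.3236
= -2.1115


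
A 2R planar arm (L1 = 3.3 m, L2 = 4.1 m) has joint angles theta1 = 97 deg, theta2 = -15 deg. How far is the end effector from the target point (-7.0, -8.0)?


End effector via forward kinematics:
x = L1*cos(t1) + L2*cos(t1+t2) = 0.1684
y = L1*sin(t1) + L2*sin(t1+t2) = 7.3355
Distance to target:
d = sqrt((-7.0 - 0.1684)^2 + (-8.0 - 7.3355)^2)
= sqrt(51.3865 + 235.1776)
= 16.9282 m


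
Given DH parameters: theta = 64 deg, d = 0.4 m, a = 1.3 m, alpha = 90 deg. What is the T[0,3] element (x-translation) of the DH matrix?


T[0,3] = a * cos(theta)
= 1.3 * cos(64 deg)
= 1.3 * 0.4384
= 0.5699


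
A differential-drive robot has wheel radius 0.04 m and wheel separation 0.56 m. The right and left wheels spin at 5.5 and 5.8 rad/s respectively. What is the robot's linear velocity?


vR = r*wR = 0.04*5.5 = 0.22 m/s
vL = r*wL = 0.04*5.8 = 0.232 m/s
v = (vR+vL)/2 = 0.226 m/s
omega = (vR-vL)/L = -0.0214 rad/s
linear velocity = 0.226 m/s


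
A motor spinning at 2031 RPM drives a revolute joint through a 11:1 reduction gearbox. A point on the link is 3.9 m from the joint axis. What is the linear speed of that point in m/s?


omega_motor = 2031 * 2*pi/60 = 212.6858 rad/s
omega_joint = omega_motor / 11 = 19.3351 rad/s
v = omega_joint * r = 19.3351 * 3.9
= 75.4068 m/s


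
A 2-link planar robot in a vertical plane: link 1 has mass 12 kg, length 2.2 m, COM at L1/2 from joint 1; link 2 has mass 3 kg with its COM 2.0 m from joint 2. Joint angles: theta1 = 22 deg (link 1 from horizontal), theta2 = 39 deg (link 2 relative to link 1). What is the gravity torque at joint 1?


Horizontal distance from joint 1 to link-1 COM:
  x_c1 = (L1/2)*cos(t1) = 1.1 * 0.9272 = 1.0199 m
Horizontal distance from joint 1 to link-2 COM:
  x_c2 = L1*cos(t1) + Lc2*cos(t1+t2)
       = 2.2*0.9272 + 2.0*0.4848 = 3.0094 m
tau1 = m1*g*x_c1 + m2*g*x_c2
     = 12*9.81*1.0199 + 3*9.81*3.0094
     = 120.0629 + 88.5673
     = 208.6302 Nm


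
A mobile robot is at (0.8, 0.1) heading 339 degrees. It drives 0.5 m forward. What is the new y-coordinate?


y_new = y0 + d*sin(theta)
= 0.1 + 0.5*sin(339)
= 0.1 + -0.1792
= -0.0792
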